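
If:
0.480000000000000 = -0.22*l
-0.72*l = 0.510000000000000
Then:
No Solution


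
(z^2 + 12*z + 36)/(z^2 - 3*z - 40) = (z^2 + 12*z + 36)/(z^2 - 3*z - 40)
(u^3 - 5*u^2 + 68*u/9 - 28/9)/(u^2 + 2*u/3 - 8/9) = (3*u^2 - 13*u + 14)/(3*u + 4)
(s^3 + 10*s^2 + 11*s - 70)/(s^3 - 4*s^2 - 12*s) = (-s^3 - 10*s^2 - 11*s + 70)/(s*(-s^2 + 4*s + 12))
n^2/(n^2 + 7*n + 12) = n^2/(n^2 + 7*n + 12)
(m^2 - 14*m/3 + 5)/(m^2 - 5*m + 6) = (m - 5/3)/(m - 2)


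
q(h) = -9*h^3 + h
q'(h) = 1 - 27*h^2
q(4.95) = -1086.64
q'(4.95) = -660.57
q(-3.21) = 294.48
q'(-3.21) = -277.21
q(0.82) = -4.14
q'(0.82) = -17.15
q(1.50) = -28.88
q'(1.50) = -59.75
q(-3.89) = 525.88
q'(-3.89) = -407.57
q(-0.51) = 0.68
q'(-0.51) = -6.02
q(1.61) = -35.95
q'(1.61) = -68.99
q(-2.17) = 89.79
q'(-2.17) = -126.14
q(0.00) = 0.00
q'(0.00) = 1.00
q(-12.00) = 15540.00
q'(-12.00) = -3887.00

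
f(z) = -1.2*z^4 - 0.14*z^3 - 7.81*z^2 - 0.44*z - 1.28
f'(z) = -4.8*z^3 - 0.42*z^2 - 15.62*z - 0.44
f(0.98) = -10.45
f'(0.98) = -20.67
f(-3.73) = -333.32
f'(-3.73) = 301.08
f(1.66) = -33.28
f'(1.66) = -49.48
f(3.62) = -317.93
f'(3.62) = -290.19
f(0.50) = -3.54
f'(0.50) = -8.96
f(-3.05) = -172.46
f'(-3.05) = 179.48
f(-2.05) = -53.19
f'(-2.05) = 71.17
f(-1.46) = -22.30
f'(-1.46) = 36.41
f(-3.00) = -163.67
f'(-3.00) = 172.24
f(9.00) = -8613.11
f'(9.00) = -3674.24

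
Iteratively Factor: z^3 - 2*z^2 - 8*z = (z)*(z^2 - 2*z - 8) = z*(z + 2)*(z - 4)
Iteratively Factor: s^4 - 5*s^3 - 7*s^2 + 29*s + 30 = (s + 2)*(s^3 - 7*s^2 + 7*s + 15) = (s - 5)*(s + 2)*(s^2 - 2*s - 3) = (s - 5)*(s + 1)*(s + 2)*(s - 3)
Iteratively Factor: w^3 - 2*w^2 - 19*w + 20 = (w + 4)*(w^2 - 6*w + 5) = (w - 5)*(w + 4)*(w - 1)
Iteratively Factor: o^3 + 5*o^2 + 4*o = (o + 4)*(o^2 + o) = o*(o + 4)*(o + 1)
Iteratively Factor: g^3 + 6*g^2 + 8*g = (g + 2)*(g^2 + 4*g) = (g + 2)*(g + 4)*(g)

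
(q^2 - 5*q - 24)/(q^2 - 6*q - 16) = (q + 3)/(q + 2)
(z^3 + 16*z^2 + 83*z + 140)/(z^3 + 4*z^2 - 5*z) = (z^2 + 11*z + 28)/(z*(z - 1))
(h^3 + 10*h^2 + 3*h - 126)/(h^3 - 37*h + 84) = (h + 6)/(h - 4)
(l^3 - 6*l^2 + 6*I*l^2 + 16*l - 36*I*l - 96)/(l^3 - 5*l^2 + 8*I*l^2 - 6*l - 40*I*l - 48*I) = (l - 2*I)/(l + 1)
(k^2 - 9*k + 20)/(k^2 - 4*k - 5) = (k - 4)/(k + 1)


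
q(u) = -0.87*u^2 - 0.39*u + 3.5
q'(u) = -1.74*u - 0.39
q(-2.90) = -2.69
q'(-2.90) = 4.66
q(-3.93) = -8.40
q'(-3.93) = 6.45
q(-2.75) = -2.01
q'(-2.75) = 4.40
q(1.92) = -0.46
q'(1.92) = -3.73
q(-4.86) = -15.15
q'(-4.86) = 8.07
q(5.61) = -26.07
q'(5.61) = -10.15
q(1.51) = 0.93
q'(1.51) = -3.02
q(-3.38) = -5.12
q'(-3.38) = 5.49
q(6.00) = -30.16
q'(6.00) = -10.83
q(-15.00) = -186.40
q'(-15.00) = 25.71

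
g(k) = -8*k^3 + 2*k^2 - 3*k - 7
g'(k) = -24*k^2 + 4*k - 3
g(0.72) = -11.11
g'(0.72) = -12.56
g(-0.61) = -2.61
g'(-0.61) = -14.37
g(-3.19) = 282.62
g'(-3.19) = -259.99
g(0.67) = -10.52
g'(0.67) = -11.09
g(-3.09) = 257.40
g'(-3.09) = -244.51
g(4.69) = -802.37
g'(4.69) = -512.15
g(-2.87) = 207.20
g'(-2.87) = -212.17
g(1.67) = -43.69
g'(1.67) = -63.25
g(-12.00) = 14141.00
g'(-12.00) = -3507.00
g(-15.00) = 27488.00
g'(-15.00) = -5463.00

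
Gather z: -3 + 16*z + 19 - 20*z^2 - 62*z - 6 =-20*z^2 - 46*z + 10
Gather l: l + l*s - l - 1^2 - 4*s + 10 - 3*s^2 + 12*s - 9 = l*s - 3*s^2 + 8*s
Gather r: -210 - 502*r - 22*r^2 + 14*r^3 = 14*r^3 - 22*r^2 - 502*r - 210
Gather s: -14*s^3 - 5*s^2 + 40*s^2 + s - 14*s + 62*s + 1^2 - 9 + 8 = -14*s^3 + 35*s^2 + 49*s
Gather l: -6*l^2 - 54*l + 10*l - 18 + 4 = -6*l^2 - 44*l - 14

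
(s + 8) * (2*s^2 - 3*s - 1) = 2*s^3 + 13*s^2 - 25*s - 8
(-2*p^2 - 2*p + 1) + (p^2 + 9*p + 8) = -p^2 + 7*p + 9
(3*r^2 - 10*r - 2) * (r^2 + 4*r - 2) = 3*r^4 + 2*r^3 - 48*r^2 + 12*r + 4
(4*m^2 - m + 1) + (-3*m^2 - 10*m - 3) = m^2 - 11*m - 2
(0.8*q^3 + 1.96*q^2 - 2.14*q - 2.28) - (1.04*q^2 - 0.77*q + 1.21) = 0.8*q^3 + 0.92*q^2 - 1.37*q - 3.49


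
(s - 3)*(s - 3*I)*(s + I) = s^3 - 3*s^2 - 2*I*s^2 + 3*s + 6*I*s - 9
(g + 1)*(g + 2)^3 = g^4 + 7*g^3 + 18*g^2 + 20*g + 8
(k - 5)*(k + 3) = k^2 - 2*k - 15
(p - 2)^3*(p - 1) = p^4 - 7*p^3 + 18*p^2 - 20*p + 8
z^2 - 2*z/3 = z*(z - 2/3)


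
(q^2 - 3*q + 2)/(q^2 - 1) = (q - 2)/(q + 1)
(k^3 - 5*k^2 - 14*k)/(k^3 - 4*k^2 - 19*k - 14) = k/(k + 1)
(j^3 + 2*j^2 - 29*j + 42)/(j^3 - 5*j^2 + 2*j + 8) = (j^2 + 4*j - 21)/(j^2 - 3*j - 4)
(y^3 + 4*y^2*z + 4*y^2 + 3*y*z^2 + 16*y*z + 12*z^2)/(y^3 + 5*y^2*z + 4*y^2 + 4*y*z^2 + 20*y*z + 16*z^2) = (y + 3*z)/(y + 4*z)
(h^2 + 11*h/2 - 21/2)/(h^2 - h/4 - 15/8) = 4*(h + 7)/(4*h + 5)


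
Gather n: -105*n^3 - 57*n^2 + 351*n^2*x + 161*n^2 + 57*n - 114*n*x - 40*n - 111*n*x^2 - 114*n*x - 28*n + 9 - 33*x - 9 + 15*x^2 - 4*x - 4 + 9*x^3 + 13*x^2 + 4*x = -105*n^3 + n^2*(351*x + 104) + n*(-111*x^2 - 228*x - 11) + 9*x^3 + 28*x^2 - 33*x - 4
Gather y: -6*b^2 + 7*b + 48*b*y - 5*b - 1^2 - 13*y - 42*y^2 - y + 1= -6*b^2 + 2*b - 42*y^2 + y*(48*b - 14)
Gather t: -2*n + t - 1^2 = -2*n + t - 1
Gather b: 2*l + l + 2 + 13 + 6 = 3*l + 21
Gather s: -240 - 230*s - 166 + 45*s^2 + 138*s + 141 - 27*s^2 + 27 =18*s^2 - 92*s - 238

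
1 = 1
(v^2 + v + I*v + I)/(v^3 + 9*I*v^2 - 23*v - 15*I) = (v + 1)/(v^2 + 8*I*v - 15)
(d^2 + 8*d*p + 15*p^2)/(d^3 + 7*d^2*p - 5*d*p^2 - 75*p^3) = (-d - 3*p)/(-d^2 - 2*d*p + 15*p^2)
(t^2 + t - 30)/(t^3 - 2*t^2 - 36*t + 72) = (t - 5)/(t^2 - 8*t + 12)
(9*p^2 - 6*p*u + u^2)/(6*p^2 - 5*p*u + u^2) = (3*p - u)/(2*p - u)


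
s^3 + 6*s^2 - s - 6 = (s - 1)*(s + 1)*(s + 6)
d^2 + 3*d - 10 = (d - 2)*(d + 5)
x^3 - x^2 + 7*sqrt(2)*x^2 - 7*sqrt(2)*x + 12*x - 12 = (x - 1)*(x + sqrt(2))*(x + 6*sqrt(2))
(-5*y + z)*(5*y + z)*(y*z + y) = -25*y^3*z - 25*y^3 + y*z^3 + y*z^2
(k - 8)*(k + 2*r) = k^2 + 2*k*r - 8*k - 16*r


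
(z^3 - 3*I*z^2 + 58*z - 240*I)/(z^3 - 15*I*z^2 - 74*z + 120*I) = (z + 8*I)/(z - 4*I)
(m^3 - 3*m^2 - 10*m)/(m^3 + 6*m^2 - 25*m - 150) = m*(m + 2)/(m^2 + 11*m + 30)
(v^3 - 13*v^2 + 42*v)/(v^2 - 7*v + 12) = v*(v^2 - 13*v + 42)/(v^2 - 7*v + 12)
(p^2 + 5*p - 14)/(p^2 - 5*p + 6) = (p + 7)/(p - 3)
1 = 1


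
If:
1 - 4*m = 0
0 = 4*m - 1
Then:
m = 1/4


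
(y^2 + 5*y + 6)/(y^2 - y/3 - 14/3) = 3*(y + 3)/(3*y - 7)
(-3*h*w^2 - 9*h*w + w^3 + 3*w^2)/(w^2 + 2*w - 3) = w*(-3*h + w)/(w - 1)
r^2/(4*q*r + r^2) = r/(4*q + r)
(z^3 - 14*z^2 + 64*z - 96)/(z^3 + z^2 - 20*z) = (z^2 - 10*z + 24)/(z*(z + 5))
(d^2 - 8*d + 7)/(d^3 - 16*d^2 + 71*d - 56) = 1/(d - 8)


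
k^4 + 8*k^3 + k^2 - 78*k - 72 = (k - 3)*(k + 1)*(k + 4)*(k + 6)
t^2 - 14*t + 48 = (t - 8)*(t - 6)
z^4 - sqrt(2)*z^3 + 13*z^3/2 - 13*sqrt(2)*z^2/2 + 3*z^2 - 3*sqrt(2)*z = z*(z + 1/2)*(z + 6)*(z - sqrt(2))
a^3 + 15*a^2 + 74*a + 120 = (a + 4)*(a + 5)*(a + 6)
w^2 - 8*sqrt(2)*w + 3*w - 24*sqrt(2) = (w + 3)*(w - 8*sqrt(2))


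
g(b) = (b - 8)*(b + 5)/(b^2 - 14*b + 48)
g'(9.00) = -1.22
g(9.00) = 4.67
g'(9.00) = -1.22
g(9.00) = 4.67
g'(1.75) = -0.61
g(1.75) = -1.59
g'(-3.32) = -0.13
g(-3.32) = -0.18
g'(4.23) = -3.51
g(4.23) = -5.21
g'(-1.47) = -0.20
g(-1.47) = -0.47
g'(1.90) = -0.65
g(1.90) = -1.68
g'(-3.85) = -0.11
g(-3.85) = -0.12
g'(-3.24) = -0.13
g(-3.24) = -0.19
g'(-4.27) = -0.10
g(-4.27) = -0.07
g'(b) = (14 - 2*b)*(b - 8)*(b + 5)/(b^2 - 14*b + 48)^2 + (b - 8)/(b^2 - 14*b + 48) + (b + 5)/(b^2 - 14*b + 48)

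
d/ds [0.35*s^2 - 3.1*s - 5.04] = 0.7*s - 3.1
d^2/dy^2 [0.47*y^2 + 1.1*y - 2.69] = 0.940000000000000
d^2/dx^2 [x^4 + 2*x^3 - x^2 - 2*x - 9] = 12*x^2 + 12*x - 2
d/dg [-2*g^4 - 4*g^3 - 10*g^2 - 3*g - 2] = -8*g^3 - 12*g^2 - 20*g - 3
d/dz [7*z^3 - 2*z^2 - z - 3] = 21*z^2 - 4*z - 1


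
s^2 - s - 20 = (s - 5)*(s + 4)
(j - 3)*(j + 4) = j^2 + j - 12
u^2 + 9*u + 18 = (u + 3)*(u + 6)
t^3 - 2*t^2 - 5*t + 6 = (t - 3)*(t - 1)*(t + 2)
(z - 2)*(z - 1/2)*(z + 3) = z^3 + z^2/2 - 13*z/2 + 3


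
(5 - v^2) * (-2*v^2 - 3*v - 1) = 2*v^4 + 3*v^3 - 9*v^2 - 15*v - 5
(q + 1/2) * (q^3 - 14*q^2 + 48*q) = q^4 - 27*q^3/2 + 41*q^2 + 24*q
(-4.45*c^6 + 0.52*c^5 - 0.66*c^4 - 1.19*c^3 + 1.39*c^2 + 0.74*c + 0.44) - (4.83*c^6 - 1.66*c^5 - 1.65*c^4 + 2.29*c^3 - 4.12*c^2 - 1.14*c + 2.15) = -9.28*c^6 + 2.18*c^5 + 0.99*c^4 - 3.48*c^3 + 5.51*c^2 + 1.88*c - 1.71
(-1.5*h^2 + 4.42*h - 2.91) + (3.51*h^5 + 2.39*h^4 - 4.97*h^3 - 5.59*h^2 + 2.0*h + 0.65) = 3.51*h^5 + 2.39*h^4 - 4.97*h^3 - 7.09*h^2 + 6.42*h - 2.26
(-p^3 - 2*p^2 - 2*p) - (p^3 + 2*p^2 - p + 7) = -2*p^3 - 4*p^2 - p - 7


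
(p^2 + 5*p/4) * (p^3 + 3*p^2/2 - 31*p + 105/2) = p^5 + 11*p^4/4 - 233*p^3/8 + 55*p^2/4 + 525*p/8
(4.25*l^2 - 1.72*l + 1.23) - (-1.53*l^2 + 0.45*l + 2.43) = 5.78*l^2 - 2.17*l - 1.2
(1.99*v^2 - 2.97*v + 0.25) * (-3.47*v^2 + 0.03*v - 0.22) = -6.9053*v^4 + 10.3656*v^3 - 1.3944*v^2 + 0.6609*v - 0.055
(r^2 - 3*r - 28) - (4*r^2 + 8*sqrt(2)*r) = -3*r^2 - 8*sqrt(2)*r - 3*r - 28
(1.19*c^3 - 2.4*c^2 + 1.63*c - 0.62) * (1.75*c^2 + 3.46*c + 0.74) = 2.0825*c^5 - 0.0826000000000002*c^4 - 4.5709*c^3 + 2.7788*c^2 - 0.939*c - 0.4588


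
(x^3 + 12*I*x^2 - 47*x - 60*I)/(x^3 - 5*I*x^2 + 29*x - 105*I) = (x^2 + 7*I*x - 12)/(x^2 - 10*I*x - 21)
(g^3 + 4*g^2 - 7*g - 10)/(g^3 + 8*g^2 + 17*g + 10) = (g - 2)/(g + 2)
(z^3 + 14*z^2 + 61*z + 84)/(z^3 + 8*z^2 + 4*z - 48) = (z^2 + 10*z + 21)/(z^2 + 4*z - 12)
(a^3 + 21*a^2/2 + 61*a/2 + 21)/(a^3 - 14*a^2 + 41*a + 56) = (a^2 + 19*a/2 + 21)/(a^2 - 15*a + 56)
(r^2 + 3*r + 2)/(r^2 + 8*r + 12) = (r + 1)/(r + 6)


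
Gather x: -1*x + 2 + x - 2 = 0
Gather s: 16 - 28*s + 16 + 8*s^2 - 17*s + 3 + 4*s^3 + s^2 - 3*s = 4*s^3 + 9*s^2 - 48*s + 35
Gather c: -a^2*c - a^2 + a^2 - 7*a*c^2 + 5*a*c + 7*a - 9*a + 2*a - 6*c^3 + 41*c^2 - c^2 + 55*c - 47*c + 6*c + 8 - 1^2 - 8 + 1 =-6*c^3 + c^2*(40 - 7*a) + c*(-a^2 + 5*a + 14)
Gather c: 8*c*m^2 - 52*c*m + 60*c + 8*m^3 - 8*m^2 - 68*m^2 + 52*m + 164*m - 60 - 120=c*(8*m^2 - 52*m + 60) + 8*m^3 - 76*m^2 + 216*m - 180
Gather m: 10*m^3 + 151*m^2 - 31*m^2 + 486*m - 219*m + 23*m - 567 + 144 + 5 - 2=10*m^3 + 120*m^2 + 290*m - 420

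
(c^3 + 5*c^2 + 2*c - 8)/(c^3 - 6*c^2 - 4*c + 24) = (c^2 + 3*c - 4)/(c^2 - 8*c + 12)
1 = 1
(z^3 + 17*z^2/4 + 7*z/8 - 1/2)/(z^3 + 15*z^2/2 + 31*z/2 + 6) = (z - 1/4)/(z + 3)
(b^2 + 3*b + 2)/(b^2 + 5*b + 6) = (b + 1)/(b + 3)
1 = 1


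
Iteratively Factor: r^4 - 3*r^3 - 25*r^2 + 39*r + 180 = (r + 3)*(r^3 - 6*r^2 - 7*r + 60) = (r - 5)*(r + 3)*(r^2 - r - 12) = (r - 5)*(r - 4)*(r + 3)*(r + 3)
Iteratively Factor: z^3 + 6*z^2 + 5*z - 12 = (z + 3)*(z^2 + 3*z - 4) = (z - 1)*(z + 3)*(z + 4)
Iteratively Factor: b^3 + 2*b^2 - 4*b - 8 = (b + 2)*(b^2 - 4) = (b + 2)^2*(b - 2)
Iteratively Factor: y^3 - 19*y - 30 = (y + 2)*(y^2 - 2*y - 15) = (y + 2)*(y + 3)*(y - 5)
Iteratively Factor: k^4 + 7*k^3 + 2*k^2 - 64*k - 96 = (k + 2)*(k^3 + 5*k^2 - 8*k - 48) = (k - 3)*(k + 2)*(k^2 + 8*k + 16) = (k - 3)*(k + 2)*(k + 4)*(k + 4)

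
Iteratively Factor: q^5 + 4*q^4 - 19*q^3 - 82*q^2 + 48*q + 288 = (q + 3)*(q^4 + q^3 - 22*q^2 - 16*q + 96) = (q - 4)*(q + 3)*(q^3 + 5*q^2 - 2*q - 24) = (q - 4)*(q - 2)*(q + 3)*(q^2 + 7*q + 12) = (q - 4)*(q - 2)*(q + 3)^2*(q + 4)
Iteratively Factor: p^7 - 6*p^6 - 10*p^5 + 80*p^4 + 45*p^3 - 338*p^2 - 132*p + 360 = (p + 2)*(p^6 - 8*p^5 + 6*p^4 + 68*p^3 - 91*p^2 - 156*p + 180) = (p - 3)*(p + 2)*(p^5 - 5*p^4 - 9*p^3 + 41*p^2 + 32*p - 60) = (p - 3)*(p + 2)^2*(p^4 - 7*p^3 + 5*p^2 + 31*p - 30) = (p - 3)^2*(p + 2)^2*(p^3 - 4*p^2 - 7*p + 10) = (p - 5)*(p - 3)^2*(p + 2)^2*(p^2 + p - 2) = (p - 5)*(p - 3)^2*(p - 1)*(p + 2)^2*(p + 2)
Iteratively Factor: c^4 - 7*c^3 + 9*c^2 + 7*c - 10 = (c + 1)*(c^3 - 8*c^2 + 17*c - 10) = (c - 5)*(c + 1)*(c^2 - 3*c + 2) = (c - 5)*(c - 2)*(c + 1)*(c - 1)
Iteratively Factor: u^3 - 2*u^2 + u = (u - 1)*(u^2 - u) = u*(u - 1)*(u - 1)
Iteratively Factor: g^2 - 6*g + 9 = (g - 3)*(g - 3)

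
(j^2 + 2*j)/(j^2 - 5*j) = (j + 2)/(j - 5)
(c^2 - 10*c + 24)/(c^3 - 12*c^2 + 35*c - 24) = (c^2 - 10*c + 24)/(c^3 - 12*c^2 + 35*c - 24)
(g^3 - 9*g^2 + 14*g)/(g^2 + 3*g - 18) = g*(g^2 - 9*g + 14)/(g^2 + 3*g - 18)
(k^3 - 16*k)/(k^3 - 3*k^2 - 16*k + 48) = k/(k - 3)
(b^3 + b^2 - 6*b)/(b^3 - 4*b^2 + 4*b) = (b + 3)/(b - 2)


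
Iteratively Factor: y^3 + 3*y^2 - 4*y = (y - 1)*(y^2 + 4*y) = y*(y - 1)*(y + 4)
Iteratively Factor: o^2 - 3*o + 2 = (o - 1)*(o - 2)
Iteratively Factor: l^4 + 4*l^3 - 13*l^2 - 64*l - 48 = (l + 1)*(l^3 + 3*l^2 - 16*l - 48) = (l - 4)*(l + 1)*(l^2 + 7*l + 12) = (l - 4)*(l + 1)*(l + 3)*(l + 4)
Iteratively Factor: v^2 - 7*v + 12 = (v - 4)*(v - 3)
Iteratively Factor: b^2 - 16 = (b - 4)*(b + 4)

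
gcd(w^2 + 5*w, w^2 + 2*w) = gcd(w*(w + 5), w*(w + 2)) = w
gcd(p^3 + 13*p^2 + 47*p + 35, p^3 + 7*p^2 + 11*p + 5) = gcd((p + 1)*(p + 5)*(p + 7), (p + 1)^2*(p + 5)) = p^2 + 6*p + 5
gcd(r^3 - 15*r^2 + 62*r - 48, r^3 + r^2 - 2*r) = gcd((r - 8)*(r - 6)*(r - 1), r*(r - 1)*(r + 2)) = r - 1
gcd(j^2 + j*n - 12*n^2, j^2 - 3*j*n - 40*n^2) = 1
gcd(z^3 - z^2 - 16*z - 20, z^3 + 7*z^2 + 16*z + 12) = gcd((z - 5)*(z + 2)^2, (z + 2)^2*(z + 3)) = z^2 + 4*z + 4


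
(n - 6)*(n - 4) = n^2 - 10*n + 24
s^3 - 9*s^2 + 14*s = s*(s - 7)*(s - 2)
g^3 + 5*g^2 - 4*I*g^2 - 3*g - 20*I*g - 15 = (g + 5)*(g - 3*I)*(g - I)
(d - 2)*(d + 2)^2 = d^3 + 2*d^2 - 4*d - 8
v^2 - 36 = (v - 6)*(v + 6)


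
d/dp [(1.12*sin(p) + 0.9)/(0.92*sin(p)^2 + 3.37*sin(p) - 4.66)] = (-1.656*sin(p) + 0.5152*cos(2*p) - 8.7674)*cos(p)/(0.92*sin(p)^2 + 3.37*sin(p) - 4.66)^2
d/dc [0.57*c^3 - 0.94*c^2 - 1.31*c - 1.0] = 1.71*c^2 - 1.88*c - 1.31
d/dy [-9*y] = -9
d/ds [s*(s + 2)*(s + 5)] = 3*s^2 + 14*s + 10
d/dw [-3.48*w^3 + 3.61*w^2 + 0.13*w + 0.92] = -10.44*w^2 + 7.22*w + 0.13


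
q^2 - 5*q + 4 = (q - 4)*(q - 1)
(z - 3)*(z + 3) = z^2 - 9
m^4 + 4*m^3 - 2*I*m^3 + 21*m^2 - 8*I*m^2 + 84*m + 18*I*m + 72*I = (m + 4)*(m - 6*I)*(m + I)*(m + 3*I)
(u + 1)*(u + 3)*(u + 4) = u^3 + 8*u^2 + 19*u + 12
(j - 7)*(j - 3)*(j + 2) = j^3 - 8*j^2 + j + 42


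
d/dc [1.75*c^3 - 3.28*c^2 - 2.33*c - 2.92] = 5.25*c^2 - 6.56*c - 2.33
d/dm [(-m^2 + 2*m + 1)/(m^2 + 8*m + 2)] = 2*(-5*m^2 - 3*m - 2)/(m^4 + 16*m^3 + 68*m^2 + 32*m + 4)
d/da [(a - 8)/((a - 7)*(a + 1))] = (-a^2 + 16*a - 55)/(a^4 - 12*a^3 + 22*a^2 + 84*a + 49)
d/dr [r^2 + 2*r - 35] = 2*r + 2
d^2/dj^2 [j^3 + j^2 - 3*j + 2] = 6*j + 2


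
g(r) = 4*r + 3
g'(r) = 4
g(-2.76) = -8.04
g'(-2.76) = 4.00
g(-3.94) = -12.76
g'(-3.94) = 4.00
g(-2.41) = -6.64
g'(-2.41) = 4.00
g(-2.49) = -6.96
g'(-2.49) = 4.00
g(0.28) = 4.12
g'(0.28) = 4.00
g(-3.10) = -9.40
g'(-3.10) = 4.00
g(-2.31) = -6.24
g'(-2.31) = 4.00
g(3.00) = 15.00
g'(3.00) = 4.00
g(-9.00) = -33.00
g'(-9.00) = 4.00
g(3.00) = 15.00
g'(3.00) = 4.00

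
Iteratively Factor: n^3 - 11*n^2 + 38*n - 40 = (n - 2)*(n^2 - 9*n + 20) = (n - 4)*(n - 2)*(n - 5)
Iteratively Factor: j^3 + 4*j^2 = (j + 4)*(j^2) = j*(j + 4)*(j)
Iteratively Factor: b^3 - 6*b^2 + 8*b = (b - 4)*(b^2 - 2*b) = b*(b - 4)*(b - 2)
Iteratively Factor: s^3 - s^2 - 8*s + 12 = (s + 3)*(s^2 - 4*s + 4) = (s - 2)*(s + 3)*(s - 2)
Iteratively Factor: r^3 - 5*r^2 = (r)*(r^2 - 5*r) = r*(r - 5)*(r)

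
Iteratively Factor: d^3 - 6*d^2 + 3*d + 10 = (d + 1)*(d^2 - 7*d + 10) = (d - 5)*(d + 1)*(d - 2)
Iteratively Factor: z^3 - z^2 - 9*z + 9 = (z - 3)*(z^2 + 2*z - 3) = (z - 3)*(z + 3)*(z - 1)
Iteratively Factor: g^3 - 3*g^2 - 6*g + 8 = (g - 1)*(g^2 - 2*g - 8) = (g - 1)*(g + 2)*(g - 4)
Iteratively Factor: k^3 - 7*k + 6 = (k - 2)*(k^2 + 2*k - 3) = (k - 2)*(k - 1)*(k + 3)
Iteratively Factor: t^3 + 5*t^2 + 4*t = (t)*(t^2 + 5*t + 4) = t*(t + 4)*(t + 1)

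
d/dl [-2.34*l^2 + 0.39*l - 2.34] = 0.39 - 4.68*l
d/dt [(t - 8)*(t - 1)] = 2*t - 9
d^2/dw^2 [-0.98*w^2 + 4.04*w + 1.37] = -1.96000000000000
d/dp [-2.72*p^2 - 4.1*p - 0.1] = -5.44*p - 4.1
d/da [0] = 0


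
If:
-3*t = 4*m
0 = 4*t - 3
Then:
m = -9/16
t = 3/4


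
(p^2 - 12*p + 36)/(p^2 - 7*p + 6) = (p - 6)/(p - 1)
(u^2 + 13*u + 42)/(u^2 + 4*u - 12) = (u + 7)/(u - 2)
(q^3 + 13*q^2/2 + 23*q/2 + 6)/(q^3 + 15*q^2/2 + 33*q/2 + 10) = (2*q + 3)/(2*q + 5)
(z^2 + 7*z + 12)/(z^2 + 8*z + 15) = (z + 4)/(z + 5)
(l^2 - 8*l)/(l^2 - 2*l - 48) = l/(l + 6)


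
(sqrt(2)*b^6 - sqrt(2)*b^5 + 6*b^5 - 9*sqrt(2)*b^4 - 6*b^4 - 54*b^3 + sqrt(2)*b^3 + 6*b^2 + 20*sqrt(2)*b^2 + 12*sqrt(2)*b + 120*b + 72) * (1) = sqrt(2)*b^6 - sqrt(2)*b^5 + 6*b^5 - 9*sqrt(2)*b^4 - 6*b^4 - 54*b^3 + sqrt(2)*b^3 + 6*b^2 + 20*sqrt(2)*b^2 + 12*sqrt(2)*b + 120*b + 72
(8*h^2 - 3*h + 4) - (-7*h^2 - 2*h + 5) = 15*h^2 - h - 1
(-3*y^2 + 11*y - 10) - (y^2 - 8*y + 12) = -4*y^2 + 19*y - 22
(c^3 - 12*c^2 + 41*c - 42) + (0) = c^3 - 12*c^2 + 41*c - 42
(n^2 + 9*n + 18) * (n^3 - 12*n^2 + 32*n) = n^5 - 3*n^4 - 58*n^3 + 72*n^2 + 576*n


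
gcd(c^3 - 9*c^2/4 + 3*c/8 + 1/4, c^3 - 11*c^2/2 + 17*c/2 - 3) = c^2 - 5*c/2 + 1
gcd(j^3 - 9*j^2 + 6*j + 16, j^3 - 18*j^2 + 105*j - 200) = j - 8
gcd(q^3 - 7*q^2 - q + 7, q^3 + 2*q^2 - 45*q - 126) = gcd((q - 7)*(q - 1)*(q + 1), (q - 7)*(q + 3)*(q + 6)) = q - 7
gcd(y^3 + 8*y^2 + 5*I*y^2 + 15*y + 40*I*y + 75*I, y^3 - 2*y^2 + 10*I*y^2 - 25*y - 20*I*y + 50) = y + 5*I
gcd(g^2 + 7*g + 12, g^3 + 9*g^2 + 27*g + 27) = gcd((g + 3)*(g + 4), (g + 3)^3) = g + 3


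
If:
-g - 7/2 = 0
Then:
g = -7/2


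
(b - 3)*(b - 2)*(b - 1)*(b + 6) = b^4 - 25*b^2 + 60*b - 36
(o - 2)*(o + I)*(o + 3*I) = o^3 - 2*o^2 + 4*I*o^2 - 3*o - 8*I*o + 6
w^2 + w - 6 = (w - 2)*(w + 3)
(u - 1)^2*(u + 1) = u^3 - u^2 - u + 1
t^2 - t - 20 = (t - 5)*(t + 4)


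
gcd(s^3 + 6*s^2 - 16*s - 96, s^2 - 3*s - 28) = s + 4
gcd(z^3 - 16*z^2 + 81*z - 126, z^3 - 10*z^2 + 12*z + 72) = z - 6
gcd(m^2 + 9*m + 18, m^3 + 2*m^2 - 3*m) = m + 3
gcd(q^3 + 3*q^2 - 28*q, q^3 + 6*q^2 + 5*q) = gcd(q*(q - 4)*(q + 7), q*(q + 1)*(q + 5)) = q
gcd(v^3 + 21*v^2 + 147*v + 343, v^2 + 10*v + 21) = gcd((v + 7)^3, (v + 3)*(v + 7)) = v + 7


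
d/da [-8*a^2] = -16*a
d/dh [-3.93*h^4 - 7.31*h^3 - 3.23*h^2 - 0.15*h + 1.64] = -15.72*h^3 - 21.93*h^2 - 6.46*h - 0.15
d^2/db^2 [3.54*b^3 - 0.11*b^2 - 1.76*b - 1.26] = 21.24*b - 0.22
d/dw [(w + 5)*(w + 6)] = 2*w + 11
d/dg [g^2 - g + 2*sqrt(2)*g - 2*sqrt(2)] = 2*g - 1 + 2*sqrt(2)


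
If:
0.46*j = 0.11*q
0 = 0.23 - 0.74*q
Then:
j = 0.07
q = 0.31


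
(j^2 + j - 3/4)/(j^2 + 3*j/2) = (j - 1/2)/j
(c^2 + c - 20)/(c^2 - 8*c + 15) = (c^2 + c - 20)/(c^2 - 8*c + 15)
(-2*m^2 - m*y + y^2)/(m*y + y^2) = (-2*m + y)/y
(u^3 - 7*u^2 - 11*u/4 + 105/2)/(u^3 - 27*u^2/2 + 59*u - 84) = (u + 5/2)/(u - 4)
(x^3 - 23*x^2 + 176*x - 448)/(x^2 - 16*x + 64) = x - 7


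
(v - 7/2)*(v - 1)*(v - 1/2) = v^3 - 5*v^2 + 23*v/4 - 7/4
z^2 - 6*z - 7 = (z - 7)*(z + 1)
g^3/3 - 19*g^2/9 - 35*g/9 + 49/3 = (g/3 + 1)*(g - 7)*(g - 7/3)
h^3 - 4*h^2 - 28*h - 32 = (h - 8)*(h + 2)^2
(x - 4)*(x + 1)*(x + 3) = x^3 - 13*x - 12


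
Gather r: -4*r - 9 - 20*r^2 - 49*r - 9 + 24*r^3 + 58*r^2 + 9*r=24*r^3 + 38*r^2 - 44*r - 18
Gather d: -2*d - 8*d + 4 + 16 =20 - 10*d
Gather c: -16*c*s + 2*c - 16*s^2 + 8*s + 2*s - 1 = c*(2 - 16*s) - 16*s^2 + 10*s - 1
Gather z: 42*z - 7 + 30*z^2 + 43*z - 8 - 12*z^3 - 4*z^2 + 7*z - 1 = -12*z^3 + 26*z^2 + 92*z - 16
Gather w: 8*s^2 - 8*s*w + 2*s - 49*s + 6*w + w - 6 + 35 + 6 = 8*s^2 - 47*s + w*(7 - 8*s) + 35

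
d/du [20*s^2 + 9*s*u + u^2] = 9*s + 2*u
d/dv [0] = 0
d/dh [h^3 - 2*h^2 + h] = 3*h^2 - 4*h + 1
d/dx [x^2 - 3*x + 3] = 2*x - 3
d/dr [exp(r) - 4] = exp(r)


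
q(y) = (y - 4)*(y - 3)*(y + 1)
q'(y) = (y - 4)*(y - 3) + (y - 4)*(y + 1) + (y - 3)*(y + 1) = 3*y^2 - 12*y + 5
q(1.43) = 9.80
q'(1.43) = -6.03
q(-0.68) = 5.51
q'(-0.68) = 14.55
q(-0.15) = 11.11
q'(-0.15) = 6.87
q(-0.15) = 11.11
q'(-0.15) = 6.87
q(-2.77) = -69.14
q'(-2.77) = 61.26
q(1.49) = 9.44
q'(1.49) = -6.22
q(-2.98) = -82.65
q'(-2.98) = 67.40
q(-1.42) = -10.06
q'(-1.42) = 28.09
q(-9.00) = -1248.00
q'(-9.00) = 356.00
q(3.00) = 0.00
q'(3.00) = -4.00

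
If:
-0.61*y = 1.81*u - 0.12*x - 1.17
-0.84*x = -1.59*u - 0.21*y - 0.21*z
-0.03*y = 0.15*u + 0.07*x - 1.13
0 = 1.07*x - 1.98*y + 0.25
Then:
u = -1.14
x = 15.04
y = 8.26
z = 60.54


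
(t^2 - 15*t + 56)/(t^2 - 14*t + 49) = (t - 8)/(t - 7)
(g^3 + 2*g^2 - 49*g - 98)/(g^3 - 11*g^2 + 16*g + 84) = (g + 7)/(g - 6)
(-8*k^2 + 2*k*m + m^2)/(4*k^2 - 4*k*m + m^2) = (-4*k - m)/(2*k - m)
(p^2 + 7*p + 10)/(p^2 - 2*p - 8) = (p + 5)/(p - 4)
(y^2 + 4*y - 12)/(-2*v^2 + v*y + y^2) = (y^2 + 4*y - 12)/(-2*v^2 + v*y + y^2)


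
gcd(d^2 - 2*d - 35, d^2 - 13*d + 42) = d - 7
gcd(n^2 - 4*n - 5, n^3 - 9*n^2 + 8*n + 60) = n - 5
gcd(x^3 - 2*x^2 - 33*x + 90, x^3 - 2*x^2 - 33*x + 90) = x^3 - 2*x^2 - 33*x + 90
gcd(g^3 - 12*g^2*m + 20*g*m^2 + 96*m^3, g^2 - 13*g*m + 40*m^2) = g - 8*m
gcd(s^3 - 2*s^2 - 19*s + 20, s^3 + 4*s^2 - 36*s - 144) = s + 4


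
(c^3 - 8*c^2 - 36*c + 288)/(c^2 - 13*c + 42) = (c^2 - 2*c - 48)/(c - 7)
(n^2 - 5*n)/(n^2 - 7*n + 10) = n/(n - 2)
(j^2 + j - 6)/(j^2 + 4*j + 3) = (j - 2)/(j + 1)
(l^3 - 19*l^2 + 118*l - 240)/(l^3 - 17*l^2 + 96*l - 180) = (l - 8)/(l - 6)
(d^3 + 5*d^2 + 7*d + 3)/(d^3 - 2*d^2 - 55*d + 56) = (d^3 + 5*d^2 + 7*d + 3)/(d^3 - 2*d^2 - 55*d + 56)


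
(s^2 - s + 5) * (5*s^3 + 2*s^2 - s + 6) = 5*s^5 - 3*s^4 + 22*s^3 + 17*s^2 - 11*s + 30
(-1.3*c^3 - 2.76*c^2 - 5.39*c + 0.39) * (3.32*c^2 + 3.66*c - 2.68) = -4.316*c^5 - 13.9212*c^4 - 24.5124*c^3 - 11.0358*c^2 + 15.8726*c - 1.0452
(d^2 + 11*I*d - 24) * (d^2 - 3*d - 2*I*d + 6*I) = d^4 - 3*d^3 + 9*I*d^3 - 2*d^2 - 27*I*d^2 + 6*d + 48*I*d - 144*I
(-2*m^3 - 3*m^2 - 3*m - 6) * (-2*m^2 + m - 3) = 4*m^5 + 4*m^4 + 9*m^3 + 18*m^2 + 3*m + 18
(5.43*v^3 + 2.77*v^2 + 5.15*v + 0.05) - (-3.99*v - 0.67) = 5.43*v^3 + 2.77*v^2 + 9.14*v + 0.72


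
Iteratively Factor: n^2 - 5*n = (n - 5)*(n)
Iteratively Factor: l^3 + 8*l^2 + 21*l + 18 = (l + 3)*(l^2 + 5*l + 6) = (l + 2)*(l + 3)*(l + 3)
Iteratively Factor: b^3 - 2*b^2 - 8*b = (b + 2)*(b^2 - 4*b) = b*(b + 2)*(b - 4)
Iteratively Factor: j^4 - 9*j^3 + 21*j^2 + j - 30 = (j + 1)*(j^3 - 10*j^2 + 31*j - 30) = (j - 2)*(j + 1)*(j^2 - 8*j + 15) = (j - 3)*(j - 2)*(j + 1)*(j - 5)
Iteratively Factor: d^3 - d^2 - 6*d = (d - 3)*(d^2 + 2*d) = (d - 3)*(d + 2)*(d)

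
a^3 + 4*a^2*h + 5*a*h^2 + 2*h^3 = (a + h)^2*(a + 2*h)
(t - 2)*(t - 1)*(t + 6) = t^3 + 3*t^2 - 16*t + 12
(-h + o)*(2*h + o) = -2*h^2 + h*o + o^2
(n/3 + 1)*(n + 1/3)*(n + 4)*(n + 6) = n^4/3 + 40*n^3/9 + 175*n^2/9 + 30*n + 8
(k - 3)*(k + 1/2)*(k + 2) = k^3 - k^2/2 - 13*k/2 - 3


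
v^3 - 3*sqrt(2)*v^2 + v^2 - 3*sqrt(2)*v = v*(v + 1)*(v - 3*sqrt(2))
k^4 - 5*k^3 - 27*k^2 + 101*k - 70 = (k - 7)*(k - 2)*(k - 1)*(k + 5)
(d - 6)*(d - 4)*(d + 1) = d^3 - 9*d^2 + 14*d + 24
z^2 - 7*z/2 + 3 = (z - 2)*(z - 3/2)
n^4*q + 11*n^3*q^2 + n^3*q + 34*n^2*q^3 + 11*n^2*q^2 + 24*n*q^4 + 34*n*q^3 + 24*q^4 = (n + q)*(n + 4*q)*(n + 6*q)*(n*q + q)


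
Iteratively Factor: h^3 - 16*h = (h)*(h^2 - 16) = h*(h - 4)*(h + 4)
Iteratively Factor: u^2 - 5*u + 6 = (u - 2)*(u - 3)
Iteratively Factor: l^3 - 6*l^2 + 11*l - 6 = (l - 2)*(l^2 - 4*l + 3) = (l - 2)*(l - 1)*(l - 3)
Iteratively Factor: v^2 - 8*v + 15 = (v - 5)*(v - 3)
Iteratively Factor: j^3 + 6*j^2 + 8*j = (j)*(j^2 + 6*j + 8) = j*(j + 4)*(j + 2)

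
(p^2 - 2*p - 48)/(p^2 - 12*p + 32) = (p + 6)/(p - 4)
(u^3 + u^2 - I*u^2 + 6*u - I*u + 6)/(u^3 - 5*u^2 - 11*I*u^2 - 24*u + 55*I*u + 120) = (u^2 + u*(1 + 2*I) + 2*I)/(u^2 - u*(5 + 8*I) + 40*I)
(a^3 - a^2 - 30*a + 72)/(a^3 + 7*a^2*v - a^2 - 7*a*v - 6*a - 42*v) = (a^2 + 2*a - 24)/(a^2 + 7*a*v + 2*a + 14*v)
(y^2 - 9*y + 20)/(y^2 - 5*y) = (y - 4)/y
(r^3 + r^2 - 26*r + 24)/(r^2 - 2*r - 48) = (r^2 - 5*r + 4)/(r - 8)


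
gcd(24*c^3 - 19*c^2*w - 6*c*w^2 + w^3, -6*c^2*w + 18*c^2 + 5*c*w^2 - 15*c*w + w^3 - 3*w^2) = -c + w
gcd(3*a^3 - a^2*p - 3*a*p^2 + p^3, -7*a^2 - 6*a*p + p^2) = a + p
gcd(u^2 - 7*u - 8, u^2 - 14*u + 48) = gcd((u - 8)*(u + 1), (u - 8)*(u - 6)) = u - 8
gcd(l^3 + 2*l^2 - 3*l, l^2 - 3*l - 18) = l + 3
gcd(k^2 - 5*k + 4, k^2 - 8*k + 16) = k - 4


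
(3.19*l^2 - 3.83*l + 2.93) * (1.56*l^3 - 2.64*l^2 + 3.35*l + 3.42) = 4.9764*l^5 - 14.3964*l^4 + 25.3685*l^3 - 9.6559*l^2 - 3.2831*l + 10.0206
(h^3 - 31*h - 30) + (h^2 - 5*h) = h^3 + h^2 - 36*h - 30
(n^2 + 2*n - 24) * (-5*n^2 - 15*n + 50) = -5*n^4 - 25*n^3 + 140*n^2 + 460*n - 1200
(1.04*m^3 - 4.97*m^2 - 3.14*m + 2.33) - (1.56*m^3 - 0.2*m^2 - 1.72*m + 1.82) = -0.52*m^3 - 4.77*m^2 - 1.42*m + 0.51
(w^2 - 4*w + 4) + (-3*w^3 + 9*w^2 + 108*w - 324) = -3*w^3 + 10*w^2 + 104*w - 320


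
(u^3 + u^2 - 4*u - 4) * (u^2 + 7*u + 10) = u^5 + 8*u^4 + 13*u^3 - 22*u^2 - 68*u - 40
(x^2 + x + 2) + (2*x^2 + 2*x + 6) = 3*x^2 + 3*x + 8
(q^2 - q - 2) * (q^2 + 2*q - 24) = q^4 + q^3 - 28*q^2 + 20*q + 48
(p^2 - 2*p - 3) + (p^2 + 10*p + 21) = 2*p^2 + 8*p + 18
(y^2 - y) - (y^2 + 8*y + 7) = -9*y - 7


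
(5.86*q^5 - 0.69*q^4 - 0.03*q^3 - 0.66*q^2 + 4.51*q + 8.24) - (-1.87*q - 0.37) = 5.86*q^5 - 0.69*q^4 - 0.03*q^3 - 0.66*q^2 + 6.38*q + 8.61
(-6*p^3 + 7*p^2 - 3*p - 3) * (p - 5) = -6*p^4 + 37*p^3 - 38*p^2 + 12*p + 15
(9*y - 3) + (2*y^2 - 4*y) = 2*y^2 + 5*y - 3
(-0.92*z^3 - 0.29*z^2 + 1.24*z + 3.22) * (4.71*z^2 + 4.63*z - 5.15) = -4.3332*z^5 - 5.6255*z^4 + 9.2357*z^3 + 22.4009*z^2 + 8.5226*z - 16.583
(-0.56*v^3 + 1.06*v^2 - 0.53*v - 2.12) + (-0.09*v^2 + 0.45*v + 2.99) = -0.56*v^3 + 0.97*v^2 - 0.08*v + 0.87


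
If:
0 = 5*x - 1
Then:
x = 1/5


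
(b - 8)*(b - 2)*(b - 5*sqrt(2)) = b^3 - 10*b^2 - 5*sqrt(2)*b^2 + 16*b + 50*sqrt(2)*b - 80*sqrt(2)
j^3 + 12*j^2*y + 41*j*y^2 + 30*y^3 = (j + y)*(j + 5*y)*(j + 6*y)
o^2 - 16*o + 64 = (o - 8)^2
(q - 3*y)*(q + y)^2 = q^3 - q^2*y - 5*q*y^2 - 3*y^3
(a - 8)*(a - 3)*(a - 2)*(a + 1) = a^4 - 12*a^3 + 33*a^2 - 2*a - 48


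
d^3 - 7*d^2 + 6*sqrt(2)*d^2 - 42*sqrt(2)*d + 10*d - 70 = (d - 7)*(d + sqrt(2))*(d + 5*sqrt(2))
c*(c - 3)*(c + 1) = c^3 - 2*c^2 - 3*c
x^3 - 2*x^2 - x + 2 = (x - 2)*(x - 1)*(x + 1)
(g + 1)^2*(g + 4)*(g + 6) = g^4 + 12*g^3 + 45*g^2 + 58*g + 24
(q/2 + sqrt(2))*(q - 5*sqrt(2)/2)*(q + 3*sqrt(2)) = q^3/2 + 5*sqrt(2)*q^2/4 - 13*q/2 - 15*sqrt(2)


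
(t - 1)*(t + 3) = t^2 + 2*t - 3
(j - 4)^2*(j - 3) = j^3 - 11*j^2 + 40*j - 48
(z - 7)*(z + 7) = z^2 - 49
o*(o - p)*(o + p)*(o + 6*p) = o^4 + 6*o^3*p - o^2*p^2 - 6*o*p^3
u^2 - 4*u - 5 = (u - 5)*(u + 1)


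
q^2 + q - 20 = (q - 4)*(q + 5)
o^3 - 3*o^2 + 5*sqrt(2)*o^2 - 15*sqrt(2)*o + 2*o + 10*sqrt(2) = (o - 2)*(o - 1)*(o + 5*sqrt(2))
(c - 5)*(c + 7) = c^2 + 2*c - 35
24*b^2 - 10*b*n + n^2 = (-6*b + n)*(-4*b + n)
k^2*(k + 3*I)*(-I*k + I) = -I*k^4 + 3*k^3 + I*k^3 - 3*k^2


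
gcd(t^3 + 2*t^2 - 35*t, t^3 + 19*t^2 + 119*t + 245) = t + 7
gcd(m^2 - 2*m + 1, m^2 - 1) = m - 1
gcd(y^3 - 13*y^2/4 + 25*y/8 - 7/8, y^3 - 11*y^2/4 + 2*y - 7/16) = y^2 - 9*y/4 + 7/8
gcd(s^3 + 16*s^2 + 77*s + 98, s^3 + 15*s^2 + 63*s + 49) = s^2 + 14*s + 49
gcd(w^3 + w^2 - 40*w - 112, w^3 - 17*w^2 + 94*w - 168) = w - 7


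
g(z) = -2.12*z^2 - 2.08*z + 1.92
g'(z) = -4.24*z - 2.08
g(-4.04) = -24.28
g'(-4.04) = 15.05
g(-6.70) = -79.31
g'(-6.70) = 26.33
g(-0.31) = 2.36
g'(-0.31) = -0.77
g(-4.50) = -31.65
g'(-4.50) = 17.00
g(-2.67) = -7.64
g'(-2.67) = 9.24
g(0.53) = 0.22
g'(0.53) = -4.33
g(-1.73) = -0.83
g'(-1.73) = 5.26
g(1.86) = -9.28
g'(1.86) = -9.97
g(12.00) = -328.32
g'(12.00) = -52.96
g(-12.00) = -278.40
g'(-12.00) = 48.80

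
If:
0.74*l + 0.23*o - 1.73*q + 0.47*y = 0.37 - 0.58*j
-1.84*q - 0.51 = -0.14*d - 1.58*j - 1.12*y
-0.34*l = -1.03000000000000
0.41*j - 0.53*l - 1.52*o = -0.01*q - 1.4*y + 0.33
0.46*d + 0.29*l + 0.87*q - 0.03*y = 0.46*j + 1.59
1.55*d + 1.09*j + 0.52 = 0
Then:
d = -1.43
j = 1.56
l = 3.03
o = 1.48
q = 2.49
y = 2.52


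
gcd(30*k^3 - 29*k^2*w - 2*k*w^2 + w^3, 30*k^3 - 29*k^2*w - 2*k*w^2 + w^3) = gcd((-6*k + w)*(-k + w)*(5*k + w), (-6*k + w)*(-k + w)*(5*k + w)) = 30*k^3 - 29*k^2*w - 2*k*w^2 + w^3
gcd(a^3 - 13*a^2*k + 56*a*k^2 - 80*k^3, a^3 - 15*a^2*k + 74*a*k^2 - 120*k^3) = a^2 - 9*a*k + 20*k^2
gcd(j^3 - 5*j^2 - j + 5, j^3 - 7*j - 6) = j + 1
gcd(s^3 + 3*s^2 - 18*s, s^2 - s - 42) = s + 6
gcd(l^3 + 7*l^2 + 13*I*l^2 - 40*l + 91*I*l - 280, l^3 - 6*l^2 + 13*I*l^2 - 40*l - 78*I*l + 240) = l^2 + 13*I*l - 40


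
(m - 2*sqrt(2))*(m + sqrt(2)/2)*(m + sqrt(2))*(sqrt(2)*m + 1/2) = sqrt(2)*m^4 - m^3/2 - 21*sqrt(2)*m^2/4 - 13*m/2 - sqrt(2)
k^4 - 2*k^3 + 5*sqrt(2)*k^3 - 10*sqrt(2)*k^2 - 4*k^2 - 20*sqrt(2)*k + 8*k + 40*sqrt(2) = (k - 2)^2*(k + 2)*(k + 5*sqrt(2))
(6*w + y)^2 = 36*w^2 + 12*w*y + y^2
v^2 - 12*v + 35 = (v - 7)*(v - 5)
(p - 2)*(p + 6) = p^2 + 4*p - 12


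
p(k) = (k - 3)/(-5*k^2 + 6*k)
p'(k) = (k - 3)*(10*k - 6)/(-5*k^2 + 6*k)^2 + 1/(-5*k^2 + 6*k)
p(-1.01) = 0.36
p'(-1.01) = 0.43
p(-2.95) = 0.10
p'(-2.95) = 0.04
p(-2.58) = 0.11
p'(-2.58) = 0.05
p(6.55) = -0.02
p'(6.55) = 0.00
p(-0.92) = 0.40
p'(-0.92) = 0.52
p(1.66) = 0.35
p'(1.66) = -1.24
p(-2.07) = 0.15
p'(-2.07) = 0.09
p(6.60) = -0.02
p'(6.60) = 0.00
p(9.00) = -0.02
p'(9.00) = 0.00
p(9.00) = -0.02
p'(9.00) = 0.00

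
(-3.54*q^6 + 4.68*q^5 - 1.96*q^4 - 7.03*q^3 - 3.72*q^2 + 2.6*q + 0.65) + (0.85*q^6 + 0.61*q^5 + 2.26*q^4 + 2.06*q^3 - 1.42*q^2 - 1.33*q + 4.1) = -2.69*q^6 + 5.29*q^5 + 0.3*q^4 - 4.97*q^3 - 5.14*q^2 + 1.27*q + 4.75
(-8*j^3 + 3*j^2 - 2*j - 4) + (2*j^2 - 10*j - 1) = -8*j^3 + 5*j^2 - 12*j - 5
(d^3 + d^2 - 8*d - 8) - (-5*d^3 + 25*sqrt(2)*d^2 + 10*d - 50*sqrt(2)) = 6*d^3 - 25*sqrt(2)*d^2 + d^2 - 18*d - 8 + 50*sqrt(2)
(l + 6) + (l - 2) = 2*l + 4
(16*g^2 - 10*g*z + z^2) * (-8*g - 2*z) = -128*g^3 + 48*g^2*z + 12*g*z^2 - 2*z^3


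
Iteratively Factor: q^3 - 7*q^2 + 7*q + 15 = (q - 5)*(q^2 - 2*q - 3) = (q - 5)*(q + 1)*(q - 3)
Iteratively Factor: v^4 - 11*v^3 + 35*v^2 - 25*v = (v)*(v^3 - 11*v^2 + 35*v - 25) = v*(v - 5)*(v^2 - 6*v + 5) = v*(v - 5)^2*(v - 1)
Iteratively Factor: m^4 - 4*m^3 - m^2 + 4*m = (m - 4)*(m^3 - m) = (m - 4)*(m - 1)*(m^2 + m) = m*(m - 4)*(m - 1)*(m + 1)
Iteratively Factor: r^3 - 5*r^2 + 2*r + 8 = (r - 2)*(r^2 - 3*r - 4) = (r - 4)*(r - 2)*(r + 1)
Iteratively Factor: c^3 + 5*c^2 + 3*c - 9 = (c - 1)*(c^2 + 6*c + 9) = (c - 1)*(c + 3)*(c + 3)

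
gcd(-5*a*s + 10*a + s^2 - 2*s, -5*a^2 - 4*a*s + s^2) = -5*a + s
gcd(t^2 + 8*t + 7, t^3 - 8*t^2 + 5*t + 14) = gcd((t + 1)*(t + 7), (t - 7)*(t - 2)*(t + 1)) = t + 1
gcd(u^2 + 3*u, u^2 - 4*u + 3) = 1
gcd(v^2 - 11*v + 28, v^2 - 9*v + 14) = v - 7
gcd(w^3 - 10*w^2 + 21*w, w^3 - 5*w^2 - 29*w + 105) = w^2 - 10*w + 21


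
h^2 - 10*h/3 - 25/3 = (h - 5)*(h + 5/3)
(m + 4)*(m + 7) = m^2 + 11*m + 28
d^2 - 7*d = d*(d - 7)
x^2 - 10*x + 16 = (x - 8)*(x - 2)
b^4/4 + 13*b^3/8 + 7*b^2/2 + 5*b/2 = b*(b/2 + 1)^2*(b + 5/2)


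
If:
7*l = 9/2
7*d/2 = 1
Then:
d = 2/7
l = 9/14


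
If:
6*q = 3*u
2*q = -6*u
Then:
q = 0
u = 0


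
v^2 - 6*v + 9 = (v - 3)^2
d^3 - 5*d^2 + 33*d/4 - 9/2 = (d - 2)*(d - 3/2)^2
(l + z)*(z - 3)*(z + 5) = l*z^2 + 2*l*z - 15*l + z^3 + 2*z^2 - 15*z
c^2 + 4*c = c*(c + 4)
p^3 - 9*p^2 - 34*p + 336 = (p - 8)*(p - 7)*(p + 6)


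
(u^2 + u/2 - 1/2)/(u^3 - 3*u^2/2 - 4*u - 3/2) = (2*u - 1)/(2*u^2 - 5*u - 3)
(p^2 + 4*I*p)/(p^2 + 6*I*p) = (p + 4*I)/(p + 6*I)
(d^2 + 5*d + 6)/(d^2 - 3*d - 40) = (d^2 + 5*d + 6)/(d^2 - 3*d - 40)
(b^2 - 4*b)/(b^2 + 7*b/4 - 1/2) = 4*b*(b - 4)/(4*b^2 + 7*b - 2)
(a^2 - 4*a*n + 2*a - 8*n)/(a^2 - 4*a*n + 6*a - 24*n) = (a + 2)/(a + 6)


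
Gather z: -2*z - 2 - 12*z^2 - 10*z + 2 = -12*z^2 - 12*z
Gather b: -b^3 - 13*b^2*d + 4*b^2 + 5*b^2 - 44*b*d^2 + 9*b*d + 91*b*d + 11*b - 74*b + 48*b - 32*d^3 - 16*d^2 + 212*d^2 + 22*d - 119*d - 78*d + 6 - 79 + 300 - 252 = -b^3 + b^2*(9 - 13*d) + b*(-44*d^2 + 100*d - 15) - 32*d^3 + 196*d^2 - 175*d - 25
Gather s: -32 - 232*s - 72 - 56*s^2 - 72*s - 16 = -56*s^2 - 304*s - 120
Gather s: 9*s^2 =9*s^2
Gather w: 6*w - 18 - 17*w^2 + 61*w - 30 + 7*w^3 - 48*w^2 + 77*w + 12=7*w^3 - 65*w^2 + 144*w - 36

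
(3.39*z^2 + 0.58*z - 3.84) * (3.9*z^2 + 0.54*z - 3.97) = 13.221*z^4 + 4.0926*z^3 - 28.1211*z^2 - 4.3762*z + 15.2448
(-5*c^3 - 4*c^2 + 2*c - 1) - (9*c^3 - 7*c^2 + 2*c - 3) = -14*c^3 + 3*c^2 + 2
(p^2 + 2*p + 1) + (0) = p^2 + 2*p + 1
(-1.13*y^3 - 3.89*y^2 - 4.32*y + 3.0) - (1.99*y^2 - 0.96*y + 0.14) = -1.13*y^3 - 5.88*y^2 - 3.36*y + 2.86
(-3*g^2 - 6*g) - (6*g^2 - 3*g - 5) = -9*g^2 - 3*g + 5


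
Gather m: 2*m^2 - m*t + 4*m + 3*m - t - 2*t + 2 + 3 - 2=2*m^2 + m*(7 - t) - 3*t + 3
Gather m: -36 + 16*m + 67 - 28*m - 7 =24 - 12*m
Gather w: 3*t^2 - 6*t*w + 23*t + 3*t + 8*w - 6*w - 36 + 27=3*t^2 + 26*t + w*(2 - 6*t) - 9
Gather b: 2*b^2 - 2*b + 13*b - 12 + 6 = 2*b^2 + 11*b - 6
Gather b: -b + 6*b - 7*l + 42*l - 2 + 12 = 5*b + 35*l + 10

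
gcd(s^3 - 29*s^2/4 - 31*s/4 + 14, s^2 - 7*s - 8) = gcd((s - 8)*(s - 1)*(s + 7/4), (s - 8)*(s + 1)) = s - 8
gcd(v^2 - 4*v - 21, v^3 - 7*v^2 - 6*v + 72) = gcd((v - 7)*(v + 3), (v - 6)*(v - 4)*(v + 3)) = v + 3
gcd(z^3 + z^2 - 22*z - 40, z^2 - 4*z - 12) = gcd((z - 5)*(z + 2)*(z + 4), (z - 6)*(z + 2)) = z + 2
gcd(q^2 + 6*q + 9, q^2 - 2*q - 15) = q + 3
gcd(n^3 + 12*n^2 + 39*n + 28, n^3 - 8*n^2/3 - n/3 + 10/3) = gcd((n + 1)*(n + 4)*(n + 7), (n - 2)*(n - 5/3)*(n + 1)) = n + 1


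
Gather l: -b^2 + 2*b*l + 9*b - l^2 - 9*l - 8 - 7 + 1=-b^2 + 9*b - l^2 + l*(2*b - 9) - 14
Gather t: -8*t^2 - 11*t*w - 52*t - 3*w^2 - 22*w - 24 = -8*t^2 + t*(-11*w - 52) - 3*w^2 - 22*w - 24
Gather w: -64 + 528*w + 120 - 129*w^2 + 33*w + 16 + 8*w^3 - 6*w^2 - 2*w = 8*w^3 - 135*w^2 + 559*w + 72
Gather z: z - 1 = z - 1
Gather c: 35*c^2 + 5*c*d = 35*c^2 + 5*c*d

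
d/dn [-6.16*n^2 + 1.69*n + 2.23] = 1.69 - 12.32*n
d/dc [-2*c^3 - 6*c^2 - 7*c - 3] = -6*c^2 - 12*c - 7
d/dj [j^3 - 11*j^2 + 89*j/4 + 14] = 3*j^2 - 22*j + 89/4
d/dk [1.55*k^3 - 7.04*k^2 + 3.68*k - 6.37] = 4.65*k^2 - 14.08*k + 3.68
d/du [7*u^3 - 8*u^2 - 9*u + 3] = 21*u^2 - 16*u - 9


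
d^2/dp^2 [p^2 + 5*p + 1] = 2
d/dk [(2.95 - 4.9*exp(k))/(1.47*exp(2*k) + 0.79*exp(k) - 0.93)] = (7.203*exp(2*k) - 8.673*exp(k) + 2.2265)*exp(k)/(2.1609*exp(4*k) + 2.3226*exp(3*k) - 2.1101*exp(2*k) - 1.4694*exp(k) + 0.8649)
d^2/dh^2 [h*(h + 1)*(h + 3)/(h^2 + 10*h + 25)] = 4*(19*h + 35)/(h^4 + 20*h^3 + 150*h^2 + 500*h + 625)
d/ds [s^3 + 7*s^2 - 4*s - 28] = 3*s^2 + 14*s - 4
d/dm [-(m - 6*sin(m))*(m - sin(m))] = 7*m*cos(m) - 2*m + 7*sin(m) - 6*sin(2*m)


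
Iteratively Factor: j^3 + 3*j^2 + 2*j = (j)*(j^2 + 3*j + 2) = j*(j + 1)*(j + 2)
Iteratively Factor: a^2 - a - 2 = (a + 1)*(a - 2)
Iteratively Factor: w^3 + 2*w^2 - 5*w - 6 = (w + 1)*(w^2 + w - 6) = (w + 1)*(w + 3)*(w - 2)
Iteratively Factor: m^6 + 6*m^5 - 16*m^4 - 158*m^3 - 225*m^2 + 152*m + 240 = (m + 4)*(m^5 + 2*m^4 - 24*m^3 - 62*m^2 + 23*m + 60) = (m + 3)*(m + 4)*(m^4 - m^3 - 21*m^2 + m + 20) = (m - 1)*(m + 3)*(m + 4)*(m^3 - 21*m - 20) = (m - 5)*(m - 1)*(m + 3)*(m + 4)*(m^2 + 5*m + 4) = (m - 5)*(m - 1)*(m + 1)*(m + 3)*(m + 4)*(m + 4)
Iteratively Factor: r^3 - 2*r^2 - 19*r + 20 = (r + 4)*(r^2 - 6*r + 5) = (r - 1)*(r + 4)*(r - 5)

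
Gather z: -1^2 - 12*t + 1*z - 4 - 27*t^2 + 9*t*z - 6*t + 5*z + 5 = -27*t^2 - 18*t + z*(9*t + 6)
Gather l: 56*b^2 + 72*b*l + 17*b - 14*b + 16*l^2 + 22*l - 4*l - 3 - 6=56*b^2 + 3*b + 16*l^2 + l*(72*b + 18) - 9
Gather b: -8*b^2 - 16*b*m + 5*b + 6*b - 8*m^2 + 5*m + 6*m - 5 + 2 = -8*b^2 + b*(11 - 16*m) - 8*m^2 + 11*m - 3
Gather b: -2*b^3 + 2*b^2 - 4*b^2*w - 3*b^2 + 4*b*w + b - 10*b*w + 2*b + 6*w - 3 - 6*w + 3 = -2*b^3 + b^2*(-4*w - 1) + b*(3 - 6*w)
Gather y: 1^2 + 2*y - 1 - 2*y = 0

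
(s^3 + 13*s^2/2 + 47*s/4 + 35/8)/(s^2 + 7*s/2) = s + 3 + 5/(4*s)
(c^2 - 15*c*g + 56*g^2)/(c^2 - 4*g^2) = (c^2 - 15*c*g + 56*g^2)/(c^2 - 4*g^2)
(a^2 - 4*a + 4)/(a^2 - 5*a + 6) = (a - 2)/(a - 3)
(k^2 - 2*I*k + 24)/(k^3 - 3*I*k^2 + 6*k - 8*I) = (k^2 - 2*I*k + 24)/(k^3 - 3*I*k^2 + 6*k - 8*I)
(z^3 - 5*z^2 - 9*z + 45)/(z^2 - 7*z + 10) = (z^2 - 9)/(z - 2)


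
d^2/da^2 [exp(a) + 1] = exp(a)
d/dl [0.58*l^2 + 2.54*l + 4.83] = 1.16*l + 2.54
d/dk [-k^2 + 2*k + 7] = 2 - 2*k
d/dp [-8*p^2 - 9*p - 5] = -16*p - 9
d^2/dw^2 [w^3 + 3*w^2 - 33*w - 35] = 6*w + 6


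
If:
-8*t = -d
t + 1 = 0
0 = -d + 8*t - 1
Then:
No Solution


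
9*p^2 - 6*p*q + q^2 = (-3*p + q)^2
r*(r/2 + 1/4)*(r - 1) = r^3/2 - r^2/4 - r/4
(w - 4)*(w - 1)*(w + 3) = w^3 - 2*w^2 - 11*w + 12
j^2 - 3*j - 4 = (j - 4)*(j + 1)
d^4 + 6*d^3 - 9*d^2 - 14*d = d*(d - 2)*(d + 1)*(d + 7)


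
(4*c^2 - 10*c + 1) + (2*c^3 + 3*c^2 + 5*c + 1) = 2*c^3 + 7*c^2 - 5*c + 2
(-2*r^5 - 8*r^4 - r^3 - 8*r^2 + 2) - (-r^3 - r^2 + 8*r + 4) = -2*r^5 - 8*r^4 - 7*r^2 - 8*r - 2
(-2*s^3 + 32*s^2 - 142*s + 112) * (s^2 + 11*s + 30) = -2*s^5 + 10*s^4 + 150*s^3 - 490*s^2 - 3028*s + 3360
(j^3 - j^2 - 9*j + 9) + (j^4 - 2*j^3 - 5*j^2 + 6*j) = j^4 - j^3 - 6*j^2 - 3*j + 9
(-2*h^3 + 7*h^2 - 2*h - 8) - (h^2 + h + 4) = -2*h^3 + 6*h^2 - 3*h - 12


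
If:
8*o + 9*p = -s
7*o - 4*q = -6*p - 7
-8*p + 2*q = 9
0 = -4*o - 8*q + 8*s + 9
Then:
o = 437/704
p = -937/1408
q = 647/352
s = 131/128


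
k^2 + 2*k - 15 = (k - 3)*(k + 5)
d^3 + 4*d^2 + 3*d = d*(d + 1)*(d + 3)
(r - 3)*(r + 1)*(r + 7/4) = r^3 - r^2/4 - 13*r/2 - 21/4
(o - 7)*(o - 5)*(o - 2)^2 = o^4 - 16*o^3 + 87*o^2 - 188*o + 140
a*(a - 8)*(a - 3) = a^3 - 11*a^2 + 24*a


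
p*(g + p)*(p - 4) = g*p^2 - 4*g*p + p^3 - 4*p^2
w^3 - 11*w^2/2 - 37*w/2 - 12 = (w - 8)*(w + 1)*(w + 3/2)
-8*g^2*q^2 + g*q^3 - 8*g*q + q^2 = q*(-8*g + q)*(g*q + 1)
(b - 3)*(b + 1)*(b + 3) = b^3 + b^2 - 9*b - 9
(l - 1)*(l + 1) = l^2 - 1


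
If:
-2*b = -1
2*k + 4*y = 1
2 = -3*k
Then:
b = 1/2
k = -2/3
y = 7/12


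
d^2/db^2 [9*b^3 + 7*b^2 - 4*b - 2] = 54*b + 14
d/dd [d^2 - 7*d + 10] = 2*d - 7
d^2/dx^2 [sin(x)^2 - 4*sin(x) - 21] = 4*sin(x) + 2*cos(2*x)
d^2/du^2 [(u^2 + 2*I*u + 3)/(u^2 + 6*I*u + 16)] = 2*(-4*I*u^3 - 39*u^2 - 42*I*u + 292)/(u^6 + 18*I*u^5 - 60*u^4 + 360*I*u^3 - 960*u^2 + 4608*I*u + 4096)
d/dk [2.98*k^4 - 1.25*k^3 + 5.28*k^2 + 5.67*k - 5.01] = 11.92*k^3 - 3.75*k^2 + 10.56*k + 5.67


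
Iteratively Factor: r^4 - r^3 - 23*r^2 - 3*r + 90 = (r + 3)*(r^3 - 4*r^2 - 11*r + 30) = (r - 2)*(r + 3)*(r^2 - 2*r - 15) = (r - 5)*(r - 2)*(r + 3)*(r + 3)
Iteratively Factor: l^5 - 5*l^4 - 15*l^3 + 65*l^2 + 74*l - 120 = (l - 1)*(l^4 - 4*l^3 - 19*l^2 + 46*l + 120) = (l - 1)*(l + 2)*(l^3 - 6*l^2 - 7*l + 60) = (l - 5)*(l - 1)*(l + 2)*(l^2 - l - 12) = (l - 5)*(l - 1)*(l + 2)*(l + 3)*(l - 4)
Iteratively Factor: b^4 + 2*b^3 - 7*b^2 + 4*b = (b - 1)*(b^3 + 3*b^2 - 4*b) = (b - 1)*(b + 4)*(b^2 - b) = (b - 1)^2*(b + 4)*(b)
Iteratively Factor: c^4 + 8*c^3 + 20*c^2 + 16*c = (c + 2)*(c^3 + 6*c^2 + 8*c) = (c + 2)*(c + 4)*(c^2 + 2*c) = c*(c + 2)*(c + 4)*(c + 2)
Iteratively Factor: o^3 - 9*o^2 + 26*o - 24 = (o - 4)*(o^2 - 5*o + 6) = (o - 4)*(o - 3)*(o - 2)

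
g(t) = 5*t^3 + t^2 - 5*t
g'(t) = 15*t^2 + 2*t - 5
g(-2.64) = -71.83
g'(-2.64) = 94.26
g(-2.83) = -91.17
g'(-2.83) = 109.47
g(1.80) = 23.40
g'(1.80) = 47.20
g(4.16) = 356.46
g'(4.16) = 262.90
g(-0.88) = 1.77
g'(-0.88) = 4.86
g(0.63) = -1.50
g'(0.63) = 2.21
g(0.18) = -0.84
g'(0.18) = -4.15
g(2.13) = 42.20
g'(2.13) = 67.31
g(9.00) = 3681.00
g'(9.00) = 1228.00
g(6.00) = 1086.00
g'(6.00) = 547.00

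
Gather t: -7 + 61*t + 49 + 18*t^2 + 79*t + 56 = 18*t^2 + 140*t + 98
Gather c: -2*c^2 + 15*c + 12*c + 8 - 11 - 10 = -2*c^2 + 27*c - 13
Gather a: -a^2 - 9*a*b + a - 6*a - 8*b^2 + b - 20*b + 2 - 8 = -a^2 + a*(-9*b - 5) - 8*b^2 - 19*b - 6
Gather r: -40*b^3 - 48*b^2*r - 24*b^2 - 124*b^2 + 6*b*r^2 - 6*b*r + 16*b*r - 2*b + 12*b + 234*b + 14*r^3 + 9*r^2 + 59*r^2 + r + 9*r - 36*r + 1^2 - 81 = -40*b^3 - 148*b^2 + 244*b + 14*r^3 + r^2*(6*b + 68) + r*(-48*b^2 + 10*b - 26) - 80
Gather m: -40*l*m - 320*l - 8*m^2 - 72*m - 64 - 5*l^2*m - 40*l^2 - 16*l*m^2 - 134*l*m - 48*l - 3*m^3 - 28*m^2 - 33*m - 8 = -40*l^2 - 368*l - 3*m^3 + m^2*(-16*l - 36) + m*(-5*l^2 - 174*l - 105) - 72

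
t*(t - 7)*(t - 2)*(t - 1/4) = t^4 - 37*t^3/4 + 65*t^2/4 - 7*t/2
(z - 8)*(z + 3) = z^2 - 5*z - 24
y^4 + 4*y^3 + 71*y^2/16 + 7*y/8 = y*(y + 1/4)*(y + 7/4)*(y + 2)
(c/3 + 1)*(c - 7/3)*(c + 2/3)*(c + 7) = c^4/3 + 25*c^3/9 + 25*c^2/27 - 455*c/27 - 98/9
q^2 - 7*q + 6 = (q - 6)*(q - 1)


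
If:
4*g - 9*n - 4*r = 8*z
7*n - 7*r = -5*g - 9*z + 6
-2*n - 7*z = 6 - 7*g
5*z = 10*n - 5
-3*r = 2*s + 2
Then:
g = 527/599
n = 268/599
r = 50/599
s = -674/599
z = -63/599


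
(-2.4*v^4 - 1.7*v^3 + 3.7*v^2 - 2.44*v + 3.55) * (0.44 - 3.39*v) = 8.136*v^5 + 4.707*v^4 - 13.291*v^3 + 9.8996*v^2 - 13.1081*v + 1.562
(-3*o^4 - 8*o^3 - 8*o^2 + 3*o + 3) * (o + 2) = -3*o^5 - 14*o^4 - 24*o^3 - 13*o^2 + 9*o + 6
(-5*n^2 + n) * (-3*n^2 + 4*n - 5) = 15*n^4 - 23*n^3 + 29*n^2 - 5*n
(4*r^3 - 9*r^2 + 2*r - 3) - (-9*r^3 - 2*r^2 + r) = 13*r^3 - 7*r^2 + r - 3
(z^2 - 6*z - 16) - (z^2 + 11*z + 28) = -17*z - 44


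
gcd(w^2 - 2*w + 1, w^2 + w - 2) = w - 1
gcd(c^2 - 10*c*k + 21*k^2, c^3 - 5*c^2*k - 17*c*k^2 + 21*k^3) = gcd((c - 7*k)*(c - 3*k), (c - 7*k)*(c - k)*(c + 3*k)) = c - 7*k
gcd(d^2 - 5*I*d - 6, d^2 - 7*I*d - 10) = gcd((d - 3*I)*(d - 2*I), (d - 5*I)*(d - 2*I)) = d - 2*I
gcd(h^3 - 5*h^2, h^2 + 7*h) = h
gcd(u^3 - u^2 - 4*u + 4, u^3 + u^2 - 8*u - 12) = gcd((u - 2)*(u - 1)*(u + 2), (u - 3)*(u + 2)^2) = u + 2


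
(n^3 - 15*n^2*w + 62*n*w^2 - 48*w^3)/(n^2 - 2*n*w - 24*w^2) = (n^2 - 9*n*w + 8*w^2)/(n + 4*w)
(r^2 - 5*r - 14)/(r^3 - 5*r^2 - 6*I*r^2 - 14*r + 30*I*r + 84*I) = 1/(r - 6*I)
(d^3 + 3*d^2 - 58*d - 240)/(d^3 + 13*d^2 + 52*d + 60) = (d - 8)/(d + 2)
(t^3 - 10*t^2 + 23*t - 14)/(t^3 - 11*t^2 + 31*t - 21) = (t - 2)/(t - 3)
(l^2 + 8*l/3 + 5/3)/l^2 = 1 + 8/(3*l) + 5/(3*l^2)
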